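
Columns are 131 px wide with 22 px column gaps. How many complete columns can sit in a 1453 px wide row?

9 columns

Each extra column adds 131 + 22 = 153 px.
(1453 + 22) / 153 = 9.64, so 9 columns fit.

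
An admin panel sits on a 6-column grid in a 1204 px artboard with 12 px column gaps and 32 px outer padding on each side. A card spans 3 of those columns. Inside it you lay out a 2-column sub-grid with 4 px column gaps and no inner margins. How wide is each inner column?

Take off 64 px of margins, leaving 1140 px.
6 columns + 5 column gaps: 6c + 5·12 = 1140.
6c = 1140 − 60 = 1080, so c = 180 px.
3 columns plus 2 column gaps: 540 + 24 = 564 px.
Subtracting 1 column gap of 4 leaves 560 for 2 columns, so d = 280 px.

280 px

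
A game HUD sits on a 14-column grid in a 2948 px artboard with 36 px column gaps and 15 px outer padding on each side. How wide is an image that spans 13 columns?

Content width = 2948 − 2·15 = 2918 px.
14c + 13·36 = 2918 → 14c = 2450 → c = 175 px.
13 columns plus 12 column gaps: 2275 + 432 = 2707 px.

2707 px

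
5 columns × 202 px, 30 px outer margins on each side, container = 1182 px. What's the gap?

28 px

Subtract both margins: 1182 − 2·30 = 1122 px.
5·202 + 4g = 1122 → 4g = 112 → g = 28 px.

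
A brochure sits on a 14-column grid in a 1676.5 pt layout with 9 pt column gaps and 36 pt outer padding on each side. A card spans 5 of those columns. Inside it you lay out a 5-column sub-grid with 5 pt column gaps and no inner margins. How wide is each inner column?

Subtract both margins: 1676.5 − 2·36 = 1604.5 pt.
Subtracting 13 column gaps of 9 leaves 1487.5 for 14 columns, so c = 106.25 pt.
5 columns plus 4 column gaps: 531.25 + 36 = 567.25 pt.
567.25 − 4·5 = 547.25; ÷5 gives d = 109.45 pt.

109.45 pt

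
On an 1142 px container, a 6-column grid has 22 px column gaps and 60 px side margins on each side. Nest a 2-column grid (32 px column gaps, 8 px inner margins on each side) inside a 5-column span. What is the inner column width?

Outer content = 1142 − 2·60 = 1022 px.
1022 − 5·22 = 912; ÷6 gives c = 152 px.
Span of 5: 5·152 + 4·22 = 760 + 88 = 848 px.
Inner content = 848 − 2·8 = 832 px.
Subtracting 1 column gap of 32 leaves 800 for 2 columns, so d = 400 px.

400 px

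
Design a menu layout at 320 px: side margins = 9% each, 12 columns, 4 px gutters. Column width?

18.2 px

320 × (1 − 2·9%) = 320 × 82% = 262.4 px for the columns.
262.4 − 11·4 = 218.4; ÷12 gives c = 18.2 px.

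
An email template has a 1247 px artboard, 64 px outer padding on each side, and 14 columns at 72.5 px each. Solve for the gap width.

8 px

Content width = 1247 − 2·64 = 1119 px.
14·72.5 + 13g = 1119 → 13g = 104 → g = 8 px.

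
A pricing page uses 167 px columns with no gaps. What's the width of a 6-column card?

With no gaps, 6 columns span 6·167 = 1002 px.

1002 px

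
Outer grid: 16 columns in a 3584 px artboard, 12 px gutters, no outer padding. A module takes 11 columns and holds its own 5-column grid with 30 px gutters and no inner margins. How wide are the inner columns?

16 columns + 15 gutters: 16c + 15·12 = 3584.
16c = 3584 − 180 = 3404, so c = 212.75 px.
Span of 11: 11·212.75 + 10·12 = 2340.25 + 120 = 2460.25 px.
2460.25 − 4·30 = 2340.25; ÷5 gives d = 468.05 px.

468.05 px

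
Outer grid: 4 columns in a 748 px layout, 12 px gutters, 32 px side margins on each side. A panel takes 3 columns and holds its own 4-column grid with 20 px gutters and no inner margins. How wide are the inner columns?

Inside the margins: 748 − 64 = 684 px.
4c + 3·12 = 684 → 4c = 648 → c = 162 px.
Span of 3: 3·162 + 2·12 = 486 + 24 = 510 px.
Subtracting 3 gutters of 20 leaves 450 for 4 columns, so d = 112.5 px.

112.5 px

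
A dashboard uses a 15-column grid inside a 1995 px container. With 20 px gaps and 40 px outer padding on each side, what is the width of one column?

Inside the margins: 1995 − 80 = 1915 px.
15c + 14·20 = 1915 → 15c = 1635 → c = 109 px.

109 px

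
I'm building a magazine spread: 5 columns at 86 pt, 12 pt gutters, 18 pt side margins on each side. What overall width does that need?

Adding margins, columns and gutters: 36 + 430 + 48 = 514 pt.

514 pt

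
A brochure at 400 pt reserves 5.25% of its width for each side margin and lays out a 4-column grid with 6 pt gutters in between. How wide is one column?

85 pt

Margins: 5.25% × 400 = 21 pt each, so content = 400 − 42 = 358 pt.
358 − 3·6 = 340; ÷4 gives c = 85 pt.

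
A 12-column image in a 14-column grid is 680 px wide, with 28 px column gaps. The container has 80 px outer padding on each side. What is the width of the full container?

Subtracting 11 column gaps of 28 leaves 372 for 12 columns, so c = 31 px.
Adding margins, columns and gutters: 160 + 434 + 364 = 958 px.

958 px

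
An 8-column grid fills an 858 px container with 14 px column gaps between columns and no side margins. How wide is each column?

858 − 7·14 = 760; ÷8 gives c = 95 px.

95 px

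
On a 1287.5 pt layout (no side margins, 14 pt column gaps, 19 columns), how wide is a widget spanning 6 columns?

397 pt

19 columns + 18 column gaps: 19c + 18·14 = 1287.5.
19c = 1287.5 − 252 = 1035.5, so c = 54.5 pt.
6-column span = 6·54.5 + 5·14 = 397 pt.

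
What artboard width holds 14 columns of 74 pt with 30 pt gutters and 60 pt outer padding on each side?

Total width: 2·60 + 14·74 + 13·30 = 1546 pt.

1546 pt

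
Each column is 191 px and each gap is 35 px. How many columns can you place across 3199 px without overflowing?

14 columns

k columns need k·191 + (k−1)·35 = k·226 − 35.
k·226 − 35 ≤ 3199 → k ≤ 3234 / 226 ≈ 14.31, so k = 14.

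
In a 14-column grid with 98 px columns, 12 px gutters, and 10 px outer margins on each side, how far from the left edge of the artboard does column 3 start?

230 px

Before column 3: the margin + 2 columns + 2 gutters.
Offset = 10 + 2·(98 + 12) = 10 + 220 = 230 px.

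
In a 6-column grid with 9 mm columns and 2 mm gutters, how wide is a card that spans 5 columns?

Span of 5: 5·9 + 4·2 = 45 + 8 = 53 mm.

53 mm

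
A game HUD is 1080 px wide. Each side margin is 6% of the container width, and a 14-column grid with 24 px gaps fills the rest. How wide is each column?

45.6 px

Each margin = 6% of 1080 = 64.8 px; content = 1080 − 2·64.8 = 950.4 px.
14c + 13·24 = 950.4 → 14c = 638.4 → c = 45.6 px.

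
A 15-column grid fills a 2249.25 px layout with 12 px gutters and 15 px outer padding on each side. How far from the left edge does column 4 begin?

Subtract both margins: 2249.25 − 2·15 = 2219.25 px.
2219.25 − 14·12 = 2051.25; ÷15 gives c = 136.75 px.
Each column+gutter stride is 148.75 px; 3 of them past the 15 px margin is 15 + 446.25 = 461.25 px.

461.25 px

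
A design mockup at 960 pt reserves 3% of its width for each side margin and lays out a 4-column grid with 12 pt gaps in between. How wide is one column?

216.6 pt

Margins: 3% × 960 = 28.8 pt each, so content = 960 − 57.6 = 902.4 pt.
4 columns + 3 gaps: 4c + 3·12 = 902.4.
4c = 902.4 − 36 = 866.4, so c = 216.6 pt.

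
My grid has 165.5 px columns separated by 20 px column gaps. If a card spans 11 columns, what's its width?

2020.5 px

Span of 11: 11·165.5 + 10·20 = 1820.5 + 200 = 2020.5 px.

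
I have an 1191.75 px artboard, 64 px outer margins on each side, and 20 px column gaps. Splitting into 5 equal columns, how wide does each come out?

Inside the margins: 1191.75 − 128 = 1063.75 px.
1063.75 − 4·20 = 983.75; ÷5 gives c = 196.75 px.

196.75 px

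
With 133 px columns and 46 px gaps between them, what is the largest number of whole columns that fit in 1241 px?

k columns need k·133 + (k−1)·46 = k·179 − 46.
k·179 − 46 ≤ 1241 → k ≤ 1287 / 179 ≈ 7.19, so k = 7.

7 columns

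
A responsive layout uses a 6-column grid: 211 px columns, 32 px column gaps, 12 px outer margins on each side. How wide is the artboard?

Artboard = 2·12 + 6·211 + 5·32 = 24 + 1266 + 160 = 1450 px.

1450 px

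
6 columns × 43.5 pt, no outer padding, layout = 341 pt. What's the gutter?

6·43.5 + 5g = 341 → 5g = 80 → g = 16 pt.

16 pt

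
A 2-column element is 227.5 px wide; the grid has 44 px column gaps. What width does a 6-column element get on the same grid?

770.5 px

Subtracting 1 column gap of 44 leaves 183.5 for 2 columns, so c = 91.75 px.
6 columns plus 5 column gaps: 550.5 + 220 = 770.5 px.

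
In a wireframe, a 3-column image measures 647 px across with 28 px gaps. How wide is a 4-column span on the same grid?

647 − 2·28 = 591; ÷3 gives c = 197 px.
4 columns plus 3 gaps: 788 + 84 = 872 px.

872 px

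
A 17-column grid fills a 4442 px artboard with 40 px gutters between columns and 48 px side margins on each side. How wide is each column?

Take off 96 px of margins, leaving 4346 px.
17 columns + 16 gutters: 17c + 16·40 = 4346.
17c = 4346 − 640 = 3706, so c = 218 px.

218 px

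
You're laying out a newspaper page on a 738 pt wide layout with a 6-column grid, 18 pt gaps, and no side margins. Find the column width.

6c + 5·18 = 738 → 6c = 648 → c = 108 pt.

108 pt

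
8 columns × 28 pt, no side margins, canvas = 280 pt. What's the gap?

8 columns take 8·28 = 224 pt; remaining 56 splits into 7 gaps.
g = 56 / 7 = 8 pt.

8 pt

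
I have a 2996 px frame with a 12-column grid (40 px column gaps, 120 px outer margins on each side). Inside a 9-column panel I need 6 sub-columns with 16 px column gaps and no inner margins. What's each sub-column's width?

Subtract both margins: 2996 − 2·120 = 2756 px.
2756 − 11·40 = 2316; ÷12 gives c = 193 px.
Span of 9: 9·193 + 8·40 = 1737 + 320 = 2057 px.
6 columns + 5 column gaps: 6d + 5·16 = 2057.
6d = 2057 − 80 = 1977, so d = 329.5 px.

329.5 px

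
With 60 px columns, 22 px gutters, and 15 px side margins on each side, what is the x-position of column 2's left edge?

Before column 2: the margin + 1 column + 1 gutter.
Offset = 15 + 1·(60 + 22) = 15 + 82 = 97 px.

97 px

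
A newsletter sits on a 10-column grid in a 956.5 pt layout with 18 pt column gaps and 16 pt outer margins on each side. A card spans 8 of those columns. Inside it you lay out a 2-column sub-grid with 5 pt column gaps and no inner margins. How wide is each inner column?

Outer content = 956.5 − 2·16 = 924.5 pt.
10 columns + 9 column gaps: 10c + 9·18 = 924.5.
10c = 924.5 − 162 = 762.5, so c = 76.25 pt.
8-column span = 8·76.25 + 7·18 = 736 pt.
Subtracting 1 column gap of 5 leaves 731 for 2 columns, so d = 365.5 pt.

365.5 pt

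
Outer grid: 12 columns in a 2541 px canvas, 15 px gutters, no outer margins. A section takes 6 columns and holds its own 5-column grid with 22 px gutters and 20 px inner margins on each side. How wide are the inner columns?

Subtracting 11 gutters of 15 leaves 2376 for 12 columns, so c = 198 px.
Span of 6: 6·198 + 5·15 = 1188 + 75 = 1263 px.
Inner content = 1263 − 2·20 = 1223 px.
Subtracting 4 gutters of 22 leaves 1135 for 5 columns, so d = 227 px.

227 px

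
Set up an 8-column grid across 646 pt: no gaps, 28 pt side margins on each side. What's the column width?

Content width = 646 − 2·28 = 590 pt.
590 / 8 = 73.75 pt per column.

73.75 pt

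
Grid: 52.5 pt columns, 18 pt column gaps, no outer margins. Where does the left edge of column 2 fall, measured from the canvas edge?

70.5 pt

No margin, so column 2 starts at 1·(column + gutter) = 1·70.5 = 70.5 pt.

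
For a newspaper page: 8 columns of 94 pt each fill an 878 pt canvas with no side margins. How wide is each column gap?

Columns use 752 pt, leaving 126 pt across 7 column gaps = 18 pt each.

18 pt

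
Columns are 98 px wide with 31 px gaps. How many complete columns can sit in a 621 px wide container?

Each extra column adds 98 + 31 = 129 px.
(621 + 31) / 129 = 5.05, so 5 columns fit.

5 columns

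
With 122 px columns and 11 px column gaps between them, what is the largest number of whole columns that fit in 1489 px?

11 columns

11 columns: 11·122 + 10·11 = 1452 px ≤ 1489.
12 columns: 1585 px > 1489. So 11.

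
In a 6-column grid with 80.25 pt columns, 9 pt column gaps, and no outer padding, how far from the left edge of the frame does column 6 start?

Before column 6: 5 columns + 5 column gaps.
Offset = 5·(80.25 + 9) = 5·89.25 = 446.25 pt.

446.25 pt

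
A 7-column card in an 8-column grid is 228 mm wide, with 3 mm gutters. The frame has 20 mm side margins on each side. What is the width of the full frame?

301 mm

7 columns + 6 gutters: 7c + 6·3 = 228.
7c = 228 − 18 = 210, so c = 30 mm.
Total width: 2·20 + 8·30 + 7·3 = 301 mm.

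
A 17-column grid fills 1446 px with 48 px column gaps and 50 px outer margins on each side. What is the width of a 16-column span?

1264 px

Content width = 1446 − 2·50 = 1346 px.
17 columns + 16 column gaps: 17c + 16·48 = 1346.
17c = 1346 − 768 = 578, so c = 34 px.
16-column span = 16·34 + 15·48 = 1264 px.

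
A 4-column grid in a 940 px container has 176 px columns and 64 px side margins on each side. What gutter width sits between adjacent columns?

36 px

Inside the margins: 940 − 128 = 812 px.
4·176 + 3g = 812 → 3g = 108 → g = 36 px.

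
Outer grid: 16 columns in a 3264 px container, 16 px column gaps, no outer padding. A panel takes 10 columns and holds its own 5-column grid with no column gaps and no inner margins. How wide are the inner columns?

3264 − 15·16 = 3024; ÷16 gives c = 189 px.
Span of 10: 10·189 + 9·16 = 1890 + 144 = 2034 px.
5d = 2034 → d = 406.8 px.

406.8 px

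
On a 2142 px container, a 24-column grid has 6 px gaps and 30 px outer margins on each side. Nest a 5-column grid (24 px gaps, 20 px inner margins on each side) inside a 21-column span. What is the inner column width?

337 px

Subtract both margins: 2142 − 2·30 = 2082 px.
2082 − 23·6 = 1944; ÷24 gives c = 81 px.
21-column span = 21·81 + 20·6 = 1821 px.
Inner content = 1821 − 2·20 = 1781 px.
5 columns + 4 gaps: 5d + 4·24 = 1781.
5d = 1781 − 96 = 1685, so d = 337 px.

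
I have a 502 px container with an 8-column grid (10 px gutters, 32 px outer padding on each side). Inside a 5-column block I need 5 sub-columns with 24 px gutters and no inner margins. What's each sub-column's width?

34.8 px

Subtract both margins: 502 − 2·32 = 438 px.
438 − 7·10 = 368; ÷8 gives c = 46 px.
Span of 5: 5·46 + 4·10 = 230 + 40 = 270 px.
5d + 4·24 = 270 → 5d = 174 → d = 34.8 px.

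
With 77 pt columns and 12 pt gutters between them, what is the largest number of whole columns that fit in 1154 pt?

13 columns

Each extra column adds 77 + 12 = 89 pt.
(1154 + 12) / 89 = 13.10, so 13 columns fit.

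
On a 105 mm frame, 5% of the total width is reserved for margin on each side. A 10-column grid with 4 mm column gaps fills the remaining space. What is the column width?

105 × (1 − 2·5%) = 105 × 90% = 94.5 mm for the columns.
10 columns + 9 column gaps: 10c + 9·4 = 94.5.
10c = 94.5 − 36 = 58.5, so c = 5.85 mm.

5.85 mm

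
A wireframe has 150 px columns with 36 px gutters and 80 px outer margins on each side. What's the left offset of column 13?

Before column 13: the margin + 12 columns + 12 gutters.
Offset = 80 + 12·(150 + 36) = 80 + 2232 = 2312 px.

2312 px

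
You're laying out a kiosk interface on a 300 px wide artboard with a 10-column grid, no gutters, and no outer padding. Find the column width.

30 px

300 / 10 = 30 px per column.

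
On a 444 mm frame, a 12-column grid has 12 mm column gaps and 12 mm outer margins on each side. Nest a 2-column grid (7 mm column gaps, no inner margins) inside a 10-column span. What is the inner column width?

170.5 mm

Take off 24 mm of margins, leaving 420 mm.
Subtracting 11 column gaps of 12 leaves 288 for 12 columns, so c = 24 mm.
10 columns plus 9 column gaps: 240 + 108 = 348 mm.
2 columns + 1 column gap: 2d + 1·7 = 348.
2d = 348 − 7 = 341, so d = 170.5 mm.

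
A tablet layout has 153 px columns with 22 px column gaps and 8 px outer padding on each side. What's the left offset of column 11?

Each column+gutter stride is 175 px; 10 of them past the 8 px margin is 8 + 1750 = 1758 px.

1758 px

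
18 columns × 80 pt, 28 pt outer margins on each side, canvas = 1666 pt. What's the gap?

10 pt

Subtract both margins: 1666 − 2·28 = 1610 pt.
Columns use 1440 pt, leaving 170 pt across 17 gaps = 10 pt each.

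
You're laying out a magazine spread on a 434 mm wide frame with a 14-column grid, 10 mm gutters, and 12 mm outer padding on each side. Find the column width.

20 mm

Content width = 434 − 2·12 = 410 mm.
14 columns + 13 gutters: 14c + 13·10 = 410.
14c = 410 − 130 = 280, so c = 20 mm.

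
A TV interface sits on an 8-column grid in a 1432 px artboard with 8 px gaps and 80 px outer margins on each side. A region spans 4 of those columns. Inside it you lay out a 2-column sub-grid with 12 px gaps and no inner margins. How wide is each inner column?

310 px

Inside the margins: 1432 − 160 = 1272 px.
Subtracting 7 gaps of 8 leaves 1216 for 8 columns, so c = 152 px.
4 columns plus 3 gaps: 608 + 24 = 632 px.
Subtracting 1 gap of 12 leaves 620 for 2 columns, so d = 310 px.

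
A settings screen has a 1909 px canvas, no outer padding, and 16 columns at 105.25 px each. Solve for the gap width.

Columns use 1684 px, leaving 225 px across 15 gaps = 15 px each.

15 px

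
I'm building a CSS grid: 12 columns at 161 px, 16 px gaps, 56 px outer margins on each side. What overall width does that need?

Adding margins, columns and gutters: 112 + 1932 + 176 = 2220 px.

2220 px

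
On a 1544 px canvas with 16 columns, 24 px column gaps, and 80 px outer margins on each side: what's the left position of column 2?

168 px

Inside the margins: 1544 − 160 = 1384 px.
16 columns + 15 column gaps: 16c + 15·24 = 1384.
16c = 1384 − 360 = 1024, so c = 64 px.
Column 2 starts at margin + 1·(column + gutter) = 80 + 1·88 = 168 px.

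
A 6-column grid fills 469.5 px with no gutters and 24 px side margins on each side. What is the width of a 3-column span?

210.75 px

Inside the margins: 469.5 − 48 = 421.5 px.
6c = 421.5 → c = 70.25 px.
With no gutters, 3 columns span 3·70.25 = 210.75 px.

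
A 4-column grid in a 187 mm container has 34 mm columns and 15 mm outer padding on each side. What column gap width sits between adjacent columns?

Subtract both margins: 187 − 2·15 = 157 mm.
Columns use 136 mm, leaving 21 mm across 3 column gaps = 7 mm each.

7 mm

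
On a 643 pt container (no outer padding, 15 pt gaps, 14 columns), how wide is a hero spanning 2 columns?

14 columns + 13 gaps: 14c + 13·15 = 643.
14c = 643 − 195 = 448, so c = 32 pt.
2 columns plus 1 gap: 64 + 15 = 79 pt.

79 pt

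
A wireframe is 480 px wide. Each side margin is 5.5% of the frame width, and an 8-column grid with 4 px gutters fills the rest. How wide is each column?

480 × (1 − 2·5.5%) = 480 × 89% = 427.2 px for the columns.
Subtracting 7 gutters of 4 leaves 399.2 for 8 columns, so c = 49.9 px.

49.9 px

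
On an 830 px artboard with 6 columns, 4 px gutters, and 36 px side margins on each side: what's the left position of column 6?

Content = 830 − 2·36 = 758 px.
6 columns + 5 gutters: 6c + 5·4 = 758.
6c = 758 − 20 = 738, so c = 123 px.
Before column 6: the margin + 5 columns + 5 gutters.
Offset = 36 + 5·(123 + 4) = 36 + 635 = 671 px.

671 px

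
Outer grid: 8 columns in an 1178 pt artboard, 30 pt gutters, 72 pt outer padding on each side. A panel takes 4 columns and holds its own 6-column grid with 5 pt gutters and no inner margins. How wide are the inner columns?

79.5 pt

Subtract both margins: 1178 − 2·72 = 1034 pt.
1034 − 7·30 = 824; ÷8 gives c = 103 pt.
4 columns plus 3 gutters: 412 + 90 = 502 pt.
6 columns + 5 gutters: 6d + 5·5 = 502.
6d = 502 − 25 = 477, so d = 79.5 pt.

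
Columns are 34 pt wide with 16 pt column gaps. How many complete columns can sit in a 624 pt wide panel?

Each extra column adds 34 + 16 = 50 pt.
(624 + 16) / 50 = 12.80, so 12 columns fit.

12 columns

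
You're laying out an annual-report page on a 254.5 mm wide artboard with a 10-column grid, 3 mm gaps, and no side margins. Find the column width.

Subtracting 9 gaps of 3 leaves 227.5 for 10 columns, so c = 22.75 mm.

22.75 mm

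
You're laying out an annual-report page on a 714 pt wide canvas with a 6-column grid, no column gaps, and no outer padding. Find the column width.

6c = 714 → c = 119 pt.

119 pt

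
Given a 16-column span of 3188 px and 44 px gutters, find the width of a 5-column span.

16 columns + 15 gutters: 16c + 15·44 = 3188.
16c = 3188 − 660 = 2528, so c = 158 px.
5-column span = 5·158 + 4·44 = 966 px.

966 px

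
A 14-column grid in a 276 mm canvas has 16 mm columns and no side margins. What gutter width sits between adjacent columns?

4 mm

Columns use 224 mm, leaving 52 mm across 13 gutters = 4 mm each.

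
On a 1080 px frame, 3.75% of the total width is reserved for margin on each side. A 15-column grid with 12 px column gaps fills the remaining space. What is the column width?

Each margin = 3.75% of 1080 = 40.5 px; content = 1080 − 2·40.5 = 999 px.
15c + 14·12 = 999 → 15c = 831 → c = 55.4 px.

55.4 px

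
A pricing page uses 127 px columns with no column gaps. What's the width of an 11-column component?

1397 px

With no column gaps, 11 columns span 11·127 = 1397 px.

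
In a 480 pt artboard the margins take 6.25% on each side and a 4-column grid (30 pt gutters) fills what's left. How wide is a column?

82.5 pt

Margins: 6.25% × 480 = 30 pt each, so content = 480 − 60 = 420 pt.
4c + 3·30 = 420 → 4c = 330 → c = 82.5 pt.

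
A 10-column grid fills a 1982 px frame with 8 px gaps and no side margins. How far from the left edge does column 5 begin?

796 px

10 columns + 9 gaps: 10c + 9·8 = 1982.
10c = 1982 − 72 = 1910, so c = 191 px.
Before column 5: 4 columns + 4 gaps.
Offset = 4·(191 + 8) = 4·199 = 796 px.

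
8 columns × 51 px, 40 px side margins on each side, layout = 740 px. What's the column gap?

Inside the margins: 740 − 80 = 660 px.
8·51 + 7g = 660 → 7g = 252 → g = 36 px.

36 px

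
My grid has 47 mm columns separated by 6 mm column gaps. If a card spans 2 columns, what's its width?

2 columns plus 1 column gap: 94 + 6 = 100 mm.

100 mm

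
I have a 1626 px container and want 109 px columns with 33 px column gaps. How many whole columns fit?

11 columns: 11·109 + 10·33 = 1529 px ≤ 1626.
12 columns: 1671 px > 1626. So 11.

11 columns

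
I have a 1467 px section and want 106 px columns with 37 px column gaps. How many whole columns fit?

10 columns

k columns need k·106 + (k−1)·37 = k·143 − 37.
k·143 − 37 ≤ 1467 → k ≤ 1504 / 143 ≈ 10.52, so k = 10.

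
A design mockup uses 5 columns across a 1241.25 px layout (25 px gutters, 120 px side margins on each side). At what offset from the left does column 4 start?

Content = 1241.25 − 2·120 = 1001.25 px.
5c + 4·25 = 1001.25 → 5c = 901.25 → c = 180.25 px.
Column 4 starts at margin + 3·(column + gutter) = 120 + 3·205.25 = 735.75 px.

735.75 px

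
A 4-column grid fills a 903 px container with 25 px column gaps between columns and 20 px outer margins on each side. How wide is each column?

197 px

Take off 40 px of margins, leaving 863 px.
Subtracting 3 column gaps of 25 leaves 788 for 4 columns, so c = 197 px.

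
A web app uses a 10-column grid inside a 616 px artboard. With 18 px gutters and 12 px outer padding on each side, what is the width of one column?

43 px

Content width = 616 − 2·12 = 592 px.
Subtracting 9 gutters of 18 leaves 430 for 10 columns, so c = 43 px.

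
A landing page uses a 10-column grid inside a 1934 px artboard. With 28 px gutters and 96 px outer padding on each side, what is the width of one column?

Subtract both margins: 1934 − 2·96 = 1742 px.
Subtracting 9 gutters of 28 leaves 1490 for 10 columns, so c = 149 px.

149 px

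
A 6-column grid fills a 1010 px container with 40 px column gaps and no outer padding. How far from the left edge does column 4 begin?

525 px

6c + 5·40 = 1010 → 6c = 810 → c = 135 px.
Before column 4: 3 columns + 3 column gaps.
Offset = 3·(135 + 40) = 3·175 = 525 px.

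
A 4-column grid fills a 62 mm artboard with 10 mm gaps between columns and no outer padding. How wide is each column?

8 mm

62 − 3·10 = 32; ÷4 gives c = 8 mm.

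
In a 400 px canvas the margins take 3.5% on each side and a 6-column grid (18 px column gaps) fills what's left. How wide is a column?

400 × (1 − 2·3.5%) = 400 × 93% = 372 px for the columns.
Subtracting 5 column gaps of 18 leaves 282 for 6 columns, so c = 47 px.

47 px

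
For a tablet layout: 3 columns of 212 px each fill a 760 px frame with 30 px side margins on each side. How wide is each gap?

32 px

Subtract both margins: 760 − 2·30 = 700 px.
3 columns take 3·212 = 636 px; remaining 64 splits into 2 gaps.
g = 64 / 2 = 32 px.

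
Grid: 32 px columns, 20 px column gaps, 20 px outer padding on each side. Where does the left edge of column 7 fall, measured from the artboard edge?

Column 7 starts at margin + 6·(column + gutter) = 20 + 6·52 = 332 px.

332 px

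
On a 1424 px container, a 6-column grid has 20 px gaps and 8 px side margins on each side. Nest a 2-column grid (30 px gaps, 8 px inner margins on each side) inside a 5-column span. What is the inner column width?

Take off 16 px of margins, leaving 1408 px.
6c + 5·20 = 1408 → 6c = 1308 → c = 218 px.
5-column span = 5·218 + 4·20 = 1170 px.
Inner content = 1170 − 2·8 = 1154 px.
Subtracting 1 gap of 30 leaves 1124 for 2 columns, so d = 562 px.

562 px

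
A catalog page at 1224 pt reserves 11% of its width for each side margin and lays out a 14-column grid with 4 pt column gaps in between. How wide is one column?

Each margin = 11% of 1224 = 134.64 pt; content = 1224 − 2·134.64 = 954.72 pt.
954.72 − 13·4 = 902.72; ÷14 gives c = 64.48 pt.

64.48 pt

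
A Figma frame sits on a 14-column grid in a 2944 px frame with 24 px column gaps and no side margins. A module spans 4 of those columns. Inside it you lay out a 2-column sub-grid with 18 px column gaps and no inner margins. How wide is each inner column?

14c + 13·24 = 2944 → 14c = 2632 → c = 188 px.
4-column span = 4·188 + 3·24 = 824 px.
2d + 1·18 = 824 → 2d = 806 → d = 403 px.

403 px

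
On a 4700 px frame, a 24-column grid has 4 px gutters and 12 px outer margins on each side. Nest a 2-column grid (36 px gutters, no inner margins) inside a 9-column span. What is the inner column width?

Take off 24 px of margins, leaving 4676 px.
24c + 23·4 = 4676 → 24c = 4584 → c = 191 px.
9-column span = 9·191 + 8·4 = 1751 px.
2d + 1·36 = 1751 → 2d = 1715 → d = 857.5 px.

857.5 px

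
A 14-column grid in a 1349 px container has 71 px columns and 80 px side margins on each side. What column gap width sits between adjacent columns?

15 px

Subtract both margins: 1349 − 2·80 = 1189 px.
14 columns take 14·71 = 994 px; remaining 195 splits into 13 column gaps.
g = 195 / 13 = 15 px.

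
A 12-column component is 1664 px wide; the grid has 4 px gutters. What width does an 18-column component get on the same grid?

12 columns + 11 gutters: 12c + 11·4 = 1664.
12c = 1664 − 44 = 1620, so c = 135 px.
18 columns plus 17 gutters: 2430 + 68 = 2498 px.

2498 px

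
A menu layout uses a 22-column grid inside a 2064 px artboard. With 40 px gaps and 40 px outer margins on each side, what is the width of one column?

Content width = 2064 − 2·40 = 1984 px.
22c + 21·40 = 1984 → 22c = 1144 → c = 52 px.

52 px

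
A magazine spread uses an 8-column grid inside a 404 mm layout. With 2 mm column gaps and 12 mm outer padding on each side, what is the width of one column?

Inside the margins: 404 − 24 = 380 mm.
8 columns + 7 column gaps: 8c + 7·2 = 380.
8c = 380 − 14 = 366, so c = 45.75 mm.

45.75 mm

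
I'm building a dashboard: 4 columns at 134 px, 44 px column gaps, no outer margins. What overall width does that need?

Canvas = 4·134 + 3·44 = 536 + 132 = 668 px.

668 px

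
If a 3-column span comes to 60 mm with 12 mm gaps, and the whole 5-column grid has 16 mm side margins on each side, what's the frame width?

3 columns + 2 gaps: 3c + 2·12 = 60.
3c = 60 − 24 = 36, so c = 12 mm.
Adding margins, columns and gutters: 32 + 60 + 48 = 140 mm.

140 mm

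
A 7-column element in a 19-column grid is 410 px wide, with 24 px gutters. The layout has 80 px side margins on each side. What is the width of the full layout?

1314 px

7 columns + 6 gutters: 7c + 6·24 = 410.
7c = 410 − 144 = 266, so c = 38 px.
Layout = 2·80 + 19·38 + 18·24 = 160 + 722 + 432 = 1314 px.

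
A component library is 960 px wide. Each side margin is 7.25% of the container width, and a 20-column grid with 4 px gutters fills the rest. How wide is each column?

37.24 px

Each margin = 7.25% of 960 = 69.6 px; content = 960 − 2·69.6 = 820.8 px.
Subtracting 19 gutters of 4 leaves 744.8 for 20 columns, so c = 37.24 px.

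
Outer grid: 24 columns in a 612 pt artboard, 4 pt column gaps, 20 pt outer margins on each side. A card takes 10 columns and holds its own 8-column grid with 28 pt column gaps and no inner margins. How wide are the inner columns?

Inside the margins: 612 − 40 = 572 pt.
24 columns + 23 column gaps: 24c + 23·4 = 572.
24c = 572 − 92 = 480, so c = 20 pt.
Span of 10: 10·20 + 9·4 = 200 + 36 = 236 pt.
8d + 7·28 = 236 → 8d = 40 → d = 5 pt.

5 pt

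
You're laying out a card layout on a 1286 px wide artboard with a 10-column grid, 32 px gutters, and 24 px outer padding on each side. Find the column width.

Subtract both margins: 1286 − 2·24 = 1238 px.
10c + 9·32 = 1238 → 10c = 950 → c = 95 px.

95 px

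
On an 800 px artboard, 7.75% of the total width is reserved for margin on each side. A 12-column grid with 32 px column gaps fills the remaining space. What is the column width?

27 px

800 × (1 − 2·7.75%) = 800 × 84.5% = 676 px for the columns.
676 − 11·32 = 324; ÷12 gives c = 27 px.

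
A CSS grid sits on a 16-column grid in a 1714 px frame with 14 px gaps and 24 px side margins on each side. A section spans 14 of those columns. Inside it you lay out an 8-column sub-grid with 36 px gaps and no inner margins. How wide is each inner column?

150.5 px

Take off 48 px of margins, leaving 1666 px.
Subtracting 15 gaps of 14 leaves 1456 for 16 columns, so c = 91 px.
14 columns plus 13 gaps: 1274 + 182 = 1456 px.
8 columns + 7 gaps: 8d + 7·36 = 1456.
8d = 1456 − 252 = 1204, so d = 150.5 px.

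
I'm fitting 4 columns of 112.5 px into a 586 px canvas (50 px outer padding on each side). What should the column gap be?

12 px

Take off 100 px of margins, leaving 486 px.
Columns use 450 px, leaving 36 px across 3 column gaps = 12 px each.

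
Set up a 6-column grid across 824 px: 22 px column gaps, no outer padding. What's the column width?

119 px

824 − 5·22 = 714; ÷6 gives c = 119 px.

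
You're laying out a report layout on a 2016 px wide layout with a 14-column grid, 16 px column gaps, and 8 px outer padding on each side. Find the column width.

128 px

Subtract both margins: 2016 − 2·8 = 2000 px.
2000 − 13·16 = 1792; ÷14 gives c = 128 px.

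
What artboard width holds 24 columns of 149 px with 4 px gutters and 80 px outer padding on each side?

Total width: 2·80 + 24·149 + 23·4 = 3828 px.

3828 px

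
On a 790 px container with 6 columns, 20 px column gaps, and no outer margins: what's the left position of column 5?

790 − 5·20 = 690; ÷6 gives c = 115 px.
No margin, so column 5 starts at 4·(column + gutter) = 4·135 = 540 px.

540 px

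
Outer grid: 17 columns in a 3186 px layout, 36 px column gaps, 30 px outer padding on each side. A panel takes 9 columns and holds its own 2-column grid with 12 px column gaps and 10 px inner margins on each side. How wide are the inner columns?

803 px

Outer content = 3186 − 2·30 = 3126 px.
17 columns + 16 column gaps: 17c + 16·36 = 3126.
17c = 3126 − 576 = 2550, so c = 150 px.
9-column span = 9·150 + 8·36 = 1638 px.
Inner content = 1638 − 2·10 = 1618 px.
2 columns + 1 column gap: 2d + 1·12 = 1618.
2d = 1618 − 12 = 1606, so d = 803 px.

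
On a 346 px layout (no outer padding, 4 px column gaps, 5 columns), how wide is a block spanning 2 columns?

5 columns + 4 column gaps: 5c + 4·4 = 346.
5c = 346 − 16 = 330, so c = 66 px.
Span of 2: 2·66 + 1·4 = 132 + 4 = 136 px.

136 px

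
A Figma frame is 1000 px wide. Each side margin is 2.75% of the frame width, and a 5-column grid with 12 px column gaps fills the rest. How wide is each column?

179.4 px

1000 × (1 − 2·2.75%) = 1000 × 94.5% = 945 px for the columns.
5 columns + 4 column gaps: 5c + 4·12 = 945.
5c = 945 − 48 = 897, so c = 179.4 px.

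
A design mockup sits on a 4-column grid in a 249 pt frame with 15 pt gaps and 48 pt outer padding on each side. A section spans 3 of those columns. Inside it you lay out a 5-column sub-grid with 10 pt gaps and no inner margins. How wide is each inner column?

14.2 pt

Take off 96 pt of margins, leaving 153 pt.
4 columns + 3 gaps: 4c + 3·15 = 153.
4c = 153 − 45 = 108, so c = 27 pt.
Span of 3: 3·27 + 2·15 = 81 + 30 = 111 pt.
111 − 4·10 = 71; ÷5 gives d = 14.2 pt.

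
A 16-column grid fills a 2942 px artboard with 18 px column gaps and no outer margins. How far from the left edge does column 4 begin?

555 px

Subtracting 15 column gaps of 18 leaves 2672 for 16 columns, so c = 167 px.
No margin, so column 4 starts at 3·(column + gutter) = 3·185 = 555 px.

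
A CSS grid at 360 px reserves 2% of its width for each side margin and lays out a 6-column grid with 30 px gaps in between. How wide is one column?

32.6 px

Each margin = 2% of 360 = 7.2 px; content = 360 − 2·7.2 = 345.6 px.
345.6 − 5·30 = 195.6; ÷6 gives c = 32.6 px.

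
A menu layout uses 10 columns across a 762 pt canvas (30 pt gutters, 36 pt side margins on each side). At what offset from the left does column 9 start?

Inside the margins: 762 − 72 = 690 pt.
690 − 9·30 = 420; ÷10 gives c = 42 pt.
Column 9 starts at margin + 8·(column + gutter) = 36 + 8·72 = 612 pt.

612 pt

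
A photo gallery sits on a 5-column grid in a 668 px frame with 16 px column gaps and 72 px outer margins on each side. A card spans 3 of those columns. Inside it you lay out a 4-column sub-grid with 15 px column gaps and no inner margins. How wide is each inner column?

Take off 144 px of margins, leaving 524 px.
524 − 4·16 = 460; ÷5 gives c = 92 px.
3-column span = 3·92 + 2·16 = 308 px.
308 − 3·15 = 263; ÷4 gives d = 65.75 px.

65.75 px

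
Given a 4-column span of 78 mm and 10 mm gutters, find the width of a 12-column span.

Subtracting 3 gutters of 10 leaves 48 for 4 columns, so c = 12 mm.
Span of 12: 12·12 + 11·10 = 144 + 110 = 254 mm.

254 mm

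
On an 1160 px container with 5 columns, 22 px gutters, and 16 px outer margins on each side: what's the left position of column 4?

706 px

Take off 32 px of margins, leaving 1128 px.
1128 − 4·22 = 1040; ÷5 gives c = 208 px.
Column 4 starts at margin + 3·(column + gutter) = 16 + 3·230 = 706 px.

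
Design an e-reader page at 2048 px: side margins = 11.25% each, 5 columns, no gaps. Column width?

2048 × (1 − 2·11.25%) = 2048 × 77.5% = 1587.2 px for the columns.
5c = 1587.2 → c = 317.44 px.

317.44 px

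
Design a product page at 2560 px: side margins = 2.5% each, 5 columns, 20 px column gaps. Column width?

Each margin = 2.5% of 2560 = 64 px; content = 2560 − 2·64 = 2432 px.
5 columns + 4 column gaps: 5c + 4·20 = 2432.
5c = 2432 − 80 = 2352, so c = 470.4 px.

470.4 px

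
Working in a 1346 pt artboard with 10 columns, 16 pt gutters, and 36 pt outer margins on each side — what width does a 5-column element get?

629 pt

Content width = 1346 − 2·36 = 1274 pt.
10 columns + 9 gutters: 10c + 9·16 = 1274.
10c = 1274 − 144 = 1130, so c = 113 pt.
5 columns plus 4 gutters: 565 + 64 = 629 pt.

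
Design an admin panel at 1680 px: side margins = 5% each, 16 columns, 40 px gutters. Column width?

Each margin = 5% of 1680 = 84 px; content = 1680 − 2·84 = 1512 px.
16 columns + 15 gutters: 16c + 15·40 = 1512.
16c = 1512 − 600 = 912, so c = 57 px.

57 px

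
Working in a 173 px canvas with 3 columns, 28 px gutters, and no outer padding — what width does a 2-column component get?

106 px

3 columns + 2 gutters: 3c + 2·28 = 173.
3c = 173 − 56 = 117, so c = 39 px.
Span of 2: 2·39 + 1·28 = 78 + 28 = 106 px.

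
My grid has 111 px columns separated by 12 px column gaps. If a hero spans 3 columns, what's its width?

357 px

3 columns plus 2 column gaps: 333 + 24 = 357 px.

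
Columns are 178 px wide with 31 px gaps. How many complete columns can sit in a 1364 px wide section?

6 columns

Each extra column adds 178 + 31 = 209 px.
(1364 + 31) / 209 = 6.67, so 6 columns fit.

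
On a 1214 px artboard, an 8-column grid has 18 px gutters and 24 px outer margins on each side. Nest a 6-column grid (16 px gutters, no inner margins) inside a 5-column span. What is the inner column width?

Outer content = 1214 − 2·24 = 1166 px.
1166 − 7·18 = 1040; ÷8 gives c = 130 px.
Span of 5: 5·130 + 4·18 = 650 + 72 = 722 px.
6d + 5·16 = 722 → 6d = 642 → d = 107 px.

107 px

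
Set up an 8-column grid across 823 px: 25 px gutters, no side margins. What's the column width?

81 px

8 columns + 7 gutters: 8c + 7·25 = 823.
8c = 823 − 175 = 648, so c = 81 px.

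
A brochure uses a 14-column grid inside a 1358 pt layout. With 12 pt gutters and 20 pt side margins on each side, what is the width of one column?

83 pt

Content width = 1358 − 2·20 = 1318 pt.
1318 − 13·12 = 1162; ÷14 gives c = 83 pt.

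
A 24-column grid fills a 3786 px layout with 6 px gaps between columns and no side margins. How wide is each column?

3786 − 23·6 = 3648; ÷24 gives c = 152 px.

152 px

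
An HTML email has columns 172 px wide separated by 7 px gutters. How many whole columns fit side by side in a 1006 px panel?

k columns need k·172 + (k−1)·7 = k·179 − 7.
k·179 − 7 ≤ 1006 → k ≤ 1013 / 179 ≈ 5.66, so k = 5.

5 columns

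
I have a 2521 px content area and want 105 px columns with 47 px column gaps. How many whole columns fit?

k columns need k·105 + (k−1)·47 = k·152 − 47.
k·152 − 47 ≤ 2521 → k ≤ 2568 / 152 ≈ 16.89, so k = 16.

16 columns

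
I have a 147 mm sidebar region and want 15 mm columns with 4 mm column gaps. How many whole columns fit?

7 columns

7 columns: 7·15 + 6·4 = 129 mm ≤ 147.
8 columns: 148 mm > 147. So 7.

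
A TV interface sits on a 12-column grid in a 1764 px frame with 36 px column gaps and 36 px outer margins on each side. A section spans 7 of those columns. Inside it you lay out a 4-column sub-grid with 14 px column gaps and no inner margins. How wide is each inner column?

Subtract both margins: 1764 − 2·36 = 1692 px.
12c + 11·36 = 1692 → 12c = 1296 → c = 108 px.
Span of 7: 7·108 + 6·36 = 756 + 216 = 972 px.
Subtracting 3 column gaps of 14 leaves 930 for 4 columns, so d = 232.5 px.

232.5 px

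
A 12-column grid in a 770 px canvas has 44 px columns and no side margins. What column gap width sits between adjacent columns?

Columns use 528 px, leaving 242 px across 11 column gaps = 22 px each.

22 px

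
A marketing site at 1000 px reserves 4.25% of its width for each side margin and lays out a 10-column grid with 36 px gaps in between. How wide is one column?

Each margin = 4.25% of 1000 = 42.5 px; content = 1000 − 2·42.5 = 915 px.
10c + 9·36 = 915 → 10c = 591 → c = 59.1 px.

59.1 px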